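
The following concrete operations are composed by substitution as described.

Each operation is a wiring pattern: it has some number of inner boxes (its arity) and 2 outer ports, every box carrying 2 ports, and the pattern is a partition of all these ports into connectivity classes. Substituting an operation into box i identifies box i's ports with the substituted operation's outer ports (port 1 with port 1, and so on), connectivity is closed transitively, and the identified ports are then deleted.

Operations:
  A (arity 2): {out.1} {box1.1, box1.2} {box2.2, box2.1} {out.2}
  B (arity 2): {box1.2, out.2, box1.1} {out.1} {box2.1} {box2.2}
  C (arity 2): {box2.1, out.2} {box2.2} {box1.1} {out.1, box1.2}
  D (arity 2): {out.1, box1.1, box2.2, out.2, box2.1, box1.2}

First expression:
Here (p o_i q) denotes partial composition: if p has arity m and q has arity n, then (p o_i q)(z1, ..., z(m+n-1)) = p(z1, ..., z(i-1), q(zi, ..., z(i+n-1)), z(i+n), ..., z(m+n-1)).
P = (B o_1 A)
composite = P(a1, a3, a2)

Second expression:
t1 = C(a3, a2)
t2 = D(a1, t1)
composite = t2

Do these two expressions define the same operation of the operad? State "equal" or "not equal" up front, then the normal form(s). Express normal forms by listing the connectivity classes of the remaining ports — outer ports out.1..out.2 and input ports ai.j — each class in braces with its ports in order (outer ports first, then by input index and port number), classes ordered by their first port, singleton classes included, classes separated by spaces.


not equal; first: {out.1} {out.2} {a1.1, a1.2} {a2.1} {a2.2} {a3.1, a3.2}; second: {out.1, out.2, a1.1, a1.2, a2.1, a3.2} {a2.2} {a3.1}


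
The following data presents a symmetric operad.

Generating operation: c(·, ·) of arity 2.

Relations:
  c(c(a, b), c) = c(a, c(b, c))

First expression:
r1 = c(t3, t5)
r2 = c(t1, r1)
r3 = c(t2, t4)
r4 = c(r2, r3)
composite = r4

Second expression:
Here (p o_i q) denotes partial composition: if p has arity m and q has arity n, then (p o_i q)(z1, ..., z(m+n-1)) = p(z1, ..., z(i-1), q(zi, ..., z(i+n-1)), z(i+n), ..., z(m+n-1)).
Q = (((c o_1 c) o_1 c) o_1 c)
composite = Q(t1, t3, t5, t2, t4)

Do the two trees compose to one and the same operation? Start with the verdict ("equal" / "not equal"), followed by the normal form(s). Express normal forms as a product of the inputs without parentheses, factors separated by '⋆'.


The first composite normalizes to t1 ⋆ t3 ⋆ t5 ⋆ t2 ⋆ t4
The second composite normalizes to t1 ⋆ t3 ⋆ t5 ⋆ t2 ⋆ t4
The forms coincide; equal.

equal; the common form is t1 ⋆ t3 ⋆ t5 ⋆ t2 ⋆ t4


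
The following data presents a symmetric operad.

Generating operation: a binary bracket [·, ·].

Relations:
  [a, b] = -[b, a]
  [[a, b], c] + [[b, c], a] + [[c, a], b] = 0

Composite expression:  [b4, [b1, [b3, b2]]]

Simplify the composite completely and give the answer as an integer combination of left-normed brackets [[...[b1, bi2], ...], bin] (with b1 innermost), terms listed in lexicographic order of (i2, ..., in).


[[[b1, b2], b3], b4] - [[[b1, b3], b2], b4]

Expand each bracket as ab - ba; the b1-initial words give the coefficients.
Composite bracket: [b4, [b1, [b3, b2]]]
Expanding via [a, b] = ab - ba: 8 signed words (2^3 = 8).
Only words starting with b1 matter:
  word b1b2b3b4 has sign +1, contributing +[[[b1, b2], b3], b4]
  word b1b3b2b4 has sign -1, contributing -[[[b1, b3], b2], b4]


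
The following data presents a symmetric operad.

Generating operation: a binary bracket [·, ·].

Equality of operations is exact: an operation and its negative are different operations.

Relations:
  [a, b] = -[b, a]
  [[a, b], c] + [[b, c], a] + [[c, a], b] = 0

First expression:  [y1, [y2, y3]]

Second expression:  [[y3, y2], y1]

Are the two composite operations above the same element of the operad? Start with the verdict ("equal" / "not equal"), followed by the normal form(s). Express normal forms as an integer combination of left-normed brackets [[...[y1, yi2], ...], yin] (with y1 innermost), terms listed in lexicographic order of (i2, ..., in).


The first composite normalizes to [[y1, y2], y3] - [[y1, y3], y2]
The second composite normalizes to [[y1, y2], y3] - [[y1, y3], y2]
The normal forms match — equal.

equal: each reduces to [[y1, y2], y3] - [[y1, y3], y2]


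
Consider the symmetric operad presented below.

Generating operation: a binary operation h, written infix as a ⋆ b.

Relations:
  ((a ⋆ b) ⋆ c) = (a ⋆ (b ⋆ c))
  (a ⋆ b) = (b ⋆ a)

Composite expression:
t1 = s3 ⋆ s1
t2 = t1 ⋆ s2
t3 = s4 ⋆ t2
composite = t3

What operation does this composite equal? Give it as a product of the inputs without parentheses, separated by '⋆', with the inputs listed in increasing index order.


s1 ⋆ s2 ⋆ s3 ⋆ s4


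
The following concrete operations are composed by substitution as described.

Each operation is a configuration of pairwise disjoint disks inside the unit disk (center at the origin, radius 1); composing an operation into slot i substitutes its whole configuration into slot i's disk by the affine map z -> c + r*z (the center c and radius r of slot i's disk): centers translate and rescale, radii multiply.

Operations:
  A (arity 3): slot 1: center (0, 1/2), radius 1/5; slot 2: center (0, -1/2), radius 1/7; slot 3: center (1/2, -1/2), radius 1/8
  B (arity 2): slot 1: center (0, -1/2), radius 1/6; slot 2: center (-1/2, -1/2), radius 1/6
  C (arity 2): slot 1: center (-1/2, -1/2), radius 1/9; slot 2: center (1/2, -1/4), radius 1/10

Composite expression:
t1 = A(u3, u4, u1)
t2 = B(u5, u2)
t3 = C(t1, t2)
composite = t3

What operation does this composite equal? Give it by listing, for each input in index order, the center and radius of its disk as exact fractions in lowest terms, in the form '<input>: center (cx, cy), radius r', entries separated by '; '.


u1: center (-4/9, -5/9), radius 1/72; u2: center (9/20, -3/10), radius 1/60; u3: center (-1/2, -4/9), radius 1/45; u4: center (-1/2, -5/9), radius 1/63; u5: center (1/2, -3/10), radius 1/60

Follow each u-input down from C: c' goes to c + r*c', radius to r*r'.
input u3: composing its 2 substitution steps yields center (-1/2, -4/9), radius 1/45
input u4: composing its 2 substitution steps yields center (-1/2, -5/9), radius 1/63
input u1: composing its 2 substitution steps yields center (-4/9, -5/9), radius 1/72
input u5: composing its 2 substitution steps yields center (1/2, -3/10), radius 1/60
input u2: composing its 2 substitution steps yields center (9/20, -3/10), radius 1/60


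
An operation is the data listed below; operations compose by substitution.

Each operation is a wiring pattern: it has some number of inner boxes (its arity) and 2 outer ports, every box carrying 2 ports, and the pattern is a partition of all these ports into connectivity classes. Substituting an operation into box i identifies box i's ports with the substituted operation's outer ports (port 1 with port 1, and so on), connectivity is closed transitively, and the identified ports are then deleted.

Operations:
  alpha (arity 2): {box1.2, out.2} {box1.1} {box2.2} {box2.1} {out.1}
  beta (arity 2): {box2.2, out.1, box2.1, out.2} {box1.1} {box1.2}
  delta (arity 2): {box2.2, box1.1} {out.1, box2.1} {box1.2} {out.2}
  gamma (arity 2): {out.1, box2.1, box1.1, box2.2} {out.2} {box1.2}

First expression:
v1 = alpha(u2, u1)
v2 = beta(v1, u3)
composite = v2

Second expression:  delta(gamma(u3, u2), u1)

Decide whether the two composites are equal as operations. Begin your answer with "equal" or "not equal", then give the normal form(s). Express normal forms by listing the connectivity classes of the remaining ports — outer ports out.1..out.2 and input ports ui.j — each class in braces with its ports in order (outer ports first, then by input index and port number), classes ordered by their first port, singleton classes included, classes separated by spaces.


The first expression, normalized: {out.1, out.2, u3.1, u3.2} {u1.1} {u1.2} {u2.1} {u2.2}
The second expression, normalized: {out.1, u1.1} {out.2} {u1.2, u2.1, u2.2, u3.1} {u3.2}
The normal forms differ: not equal.

not equal; the first gives {out.1, out.2, u3.1, u3.2} {u1.1} {u1.2} {u2.1} {u2.2} and the second {out.1, u1.1} {out.2} {u1.2, u2.1, u2.2, u3.1} {u3.2}


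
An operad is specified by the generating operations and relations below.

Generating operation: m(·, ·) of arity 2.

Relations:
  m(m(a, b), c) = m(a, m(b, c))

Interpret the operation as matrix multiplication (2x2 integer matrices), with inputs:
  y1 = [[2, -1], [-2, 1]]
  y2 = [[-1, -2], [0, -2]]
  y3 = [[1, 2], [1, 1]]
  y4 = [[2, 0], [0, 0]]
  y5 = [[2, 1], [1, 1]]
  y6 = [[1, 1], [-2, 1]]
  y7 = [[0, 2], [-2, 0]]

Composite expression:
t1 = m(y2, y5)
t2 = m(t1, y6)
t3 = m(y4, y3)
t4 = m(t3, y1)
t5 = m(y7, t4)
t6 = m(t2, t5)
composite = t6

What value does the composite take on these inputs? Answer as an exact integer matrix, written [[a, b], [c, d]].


m(y2, y5) = [[-4, -3], [-2, -2]]
m(m(y2, y5), y6) = [[2, -7], [2, -4]]
m(y4, y3) = [[2, 4], [0, 0]]
m(m(y4, y3), y1) = [[-4, 2], [0, 0]]
m(y7, m(m(y4, y3), y1)) = [[0, 0], [8, -4]]
m(m(m(y2, y5), y6), m(y7, m(m(y4, y3), y1))) = [[-56, 28], [-32, 16]]

[[-56, 28], [-32, 16]]


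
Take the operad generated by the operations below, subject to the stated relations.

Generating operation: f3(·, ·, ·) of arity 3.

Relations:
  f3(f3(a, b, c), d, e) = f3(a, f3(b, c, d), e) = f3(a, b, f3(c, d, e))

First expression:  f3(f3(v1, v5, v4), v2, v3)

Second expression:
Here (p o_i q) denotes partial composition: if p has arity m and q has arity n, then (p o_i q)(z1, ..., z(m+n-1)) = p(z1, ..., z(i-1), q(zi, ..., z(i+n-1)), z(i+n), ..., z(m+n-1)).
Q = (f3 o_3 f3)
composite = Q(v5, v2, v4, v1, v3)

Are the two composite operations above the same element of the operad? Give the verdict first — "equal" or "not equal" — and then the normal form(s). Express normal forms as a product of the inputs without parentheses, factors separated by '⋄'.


not equal — first v1 ⋄ v5 ⋄ v4 ⋄ v2 ⋄ v3, second v5 ⋄ v2 ⋄ v4 ⋄ v1 ⋄ v3

The first expression, normalized: v1 ⋄ v5 ⋄ v4 ⋄ v2 ⋄ v3
The second expression, normalized: v5 ⋄ v2 ⋄ v4 ⋄ v1 ⋄ v3
They disagree, so not equal.


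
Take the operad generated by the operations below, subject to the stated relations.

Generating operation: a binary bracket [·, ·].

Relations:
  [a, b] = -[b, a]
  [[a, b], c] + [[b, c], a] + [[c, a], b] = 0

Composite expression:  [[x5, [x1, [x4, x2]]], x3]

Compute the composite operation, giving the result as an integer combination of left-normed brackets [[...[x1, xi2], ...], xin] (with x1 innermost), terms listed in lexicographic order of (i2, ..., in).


A multilinear Lie element is pinned by x1-initial words (x1 innermost).
Composite bracket: [[x5, [x1, [x4, x2]]], x3]
Each bracket splits as ab - ba, giving 16 signed words (2^4 = 16).
Only words starting with x1 matter:
  x1x2x4x5x3 (sign +1) contributes +[[[[x1, x2], x4], x5], x3]
  x1x4x2x5x3 (sign -1) contributes -[[[[x1, x4], x2], x5], x3]

[[[[x1, x2], x4], x5], x3] - [[[[x1, x4], x2], x5], x3]


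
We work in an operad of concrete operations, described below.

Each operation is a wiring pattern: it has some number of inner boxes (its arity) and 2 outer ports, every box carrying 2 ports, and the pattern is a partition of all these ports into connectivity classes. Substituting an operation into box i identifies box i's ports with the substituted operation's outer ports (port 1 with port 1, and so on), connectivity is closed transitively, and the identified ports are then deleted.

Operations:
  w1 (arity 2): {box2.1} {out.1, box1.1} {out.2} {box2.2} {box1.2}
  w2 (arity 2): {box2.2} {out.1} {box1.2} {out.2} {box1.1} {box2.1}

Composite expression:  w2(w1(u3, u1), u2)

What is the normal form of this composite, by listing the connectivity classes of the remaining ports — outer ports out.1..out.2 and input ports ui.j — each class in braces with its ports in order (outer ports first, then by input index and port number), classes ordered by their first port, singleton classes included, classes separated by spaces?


{out.1} {out.2} {u1.1} {u1.2} {u2.1} {u2.2} {u3.1} {u3.2}

Treat the ports identified at w2 as solder joints: merge, then drop.
the subtree at w1 composes to {out.1, u3.1} {out.2} {u1.1} {u1.2} {u3.2} on (u3, u1); out.j = own outer ports
the subtree at w2 composes to {out.1} {out.2} {u1.1} {u1.2} {u2.1} {u2.2} {u3.1} {u3.2} on (u3, u1, u2); out.j = own outer ports


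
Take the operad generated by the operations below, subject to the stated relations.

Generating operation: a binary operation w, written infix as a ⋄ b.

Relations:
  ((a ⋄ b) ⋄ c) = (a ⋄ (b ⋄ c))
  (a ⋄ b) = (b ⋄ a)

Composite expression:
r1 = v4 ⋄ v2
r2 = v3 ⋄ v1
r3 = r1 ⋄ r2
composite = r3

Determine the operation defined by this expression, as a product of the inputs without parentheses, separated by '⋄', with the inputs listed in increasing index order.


With w associative and commutative, the v-input set is all that matters.
(v4 ⋄ v2) unparenthesizes to v4 ⋄ v2
(v3 ⋄ v1) unparenthesizes to v3 ⋄ v1
((v4 ⋄ v2) ⋄ (v3 ⋄ v1)) unparenthesizes to v4 ⋄ v2 ⋄ v3 ⋄ v1
sorting the factors by input index: v1 ⋄ v2 ⋄ v3 ⋄ v4

v1 ⋄ v2 ⋄ v3 ⋄ v4


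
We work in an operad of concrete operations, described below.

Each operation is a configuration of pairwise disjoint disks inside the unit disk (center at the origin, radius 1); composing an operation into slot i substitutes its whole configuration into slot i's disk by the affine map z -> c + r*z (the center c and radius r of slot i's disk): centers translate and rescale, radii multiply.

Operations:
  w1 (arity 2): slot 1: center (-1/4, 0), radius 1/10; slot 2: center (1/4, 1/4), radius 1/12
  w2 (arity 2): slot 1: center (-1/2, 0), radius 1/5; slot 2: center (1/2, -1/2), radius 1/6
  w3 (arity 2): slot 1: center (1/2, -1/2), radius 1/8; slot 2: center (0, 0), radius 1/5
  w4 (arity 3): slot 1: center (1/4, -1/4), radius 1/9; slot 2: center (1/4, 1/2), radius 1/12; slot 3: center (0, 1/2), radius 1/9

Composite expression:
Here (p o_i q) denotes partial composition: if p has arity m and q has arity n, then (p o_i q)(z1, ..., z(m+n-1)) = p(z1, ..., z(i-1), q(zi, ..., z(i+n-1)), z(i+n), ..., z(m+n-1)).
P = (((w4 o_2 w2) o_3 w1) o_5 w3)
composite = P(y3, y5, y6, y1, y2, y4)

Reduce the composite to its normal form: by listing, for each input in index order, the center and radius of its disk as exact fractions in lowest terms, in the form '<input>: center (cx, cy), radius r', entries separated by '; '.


y1: center (85/288, 133/288), radius 1/864; y2: center (1/18, 4/9), radius 1/72; y3: center (1/4, -1/4), radius 1/9; y4: center (0, 1/2), radius 1/45; y5: center (5/24, 1/2), radius 1/60; y6: center (83/288, 11/24), radius 1/720

Each y-disk chains the slot maps above it in w4; radii multiply.
y3: after 1 affine step, its disk has center (1/4, -1/4), radius 1/9
y5: after 2 affine steps, its disk has center (5/24, 1/2), radius 1/60
y6: after 3 affine steps, its disk has center (83/288, 11/24), radius 1/720
y1: after 3 affine steps, its disk has center (85/288, 133/288), radius 1/864
y2: after 2 affine steps, its disk has center (1/18, 4/9), radius 1/72
y4: after 2 affine steps, its disk has center (0, 1/2), radius 1/45


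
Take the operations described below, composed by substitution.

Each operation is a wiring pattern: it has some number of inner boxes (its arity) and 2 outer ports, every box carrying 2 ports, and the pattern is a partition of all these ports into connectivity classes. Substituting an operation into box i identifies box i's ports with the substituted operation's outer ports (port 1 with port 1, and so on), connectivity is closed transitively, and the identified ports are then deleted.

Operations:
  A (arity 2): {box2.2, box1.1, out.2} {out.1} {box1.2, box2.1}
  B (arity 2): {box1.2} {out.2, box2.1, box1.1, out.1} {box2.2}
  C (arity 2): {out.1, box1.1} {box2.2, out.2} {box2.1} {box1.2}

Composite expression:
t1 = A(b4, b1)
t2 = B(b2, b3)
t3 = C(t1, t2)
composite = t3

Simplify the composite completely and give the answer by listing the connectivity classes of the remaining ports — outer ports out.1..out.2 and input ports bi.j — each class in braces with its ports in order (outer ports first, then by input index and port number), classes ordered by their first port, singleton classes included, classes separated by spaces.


{out.1} {out.2, b2.1, b3.1} {b1.1, b4.2} {b1.2, b4.1} {b2.2} {b3.2}

Reachability decides: close wires over C-identified ports.
stage A: inputs (b4, b1), connectivity {out.1} {out.2, b1.2, b4.1} {b1.1, b4.2}, out.j its boundary
stage B: inputs (b2, b3), connectivity {out.1, out.2, b2.1, b3.1} {b2.2} {b3.2}, out.j its boundary
stage C: inputs (b4, b1, b2, b3), connectivity {out.1} {out.2, b2.1, b3.1} {b1.1, b4.2} {b1.2, b4.1} {b2.2} {b3.2}, out.j its boundary


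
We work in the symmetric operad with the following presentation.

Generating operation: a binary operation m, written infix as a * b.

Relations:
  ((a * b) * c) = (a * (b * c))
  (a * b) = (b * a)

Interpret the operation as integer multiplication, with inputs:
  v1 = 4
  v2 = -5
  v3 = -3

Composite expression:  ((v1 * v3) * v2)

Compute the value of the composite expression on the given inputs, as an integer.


60

(v1 * v3) = -12
((v1 * v3) * v2) = 60


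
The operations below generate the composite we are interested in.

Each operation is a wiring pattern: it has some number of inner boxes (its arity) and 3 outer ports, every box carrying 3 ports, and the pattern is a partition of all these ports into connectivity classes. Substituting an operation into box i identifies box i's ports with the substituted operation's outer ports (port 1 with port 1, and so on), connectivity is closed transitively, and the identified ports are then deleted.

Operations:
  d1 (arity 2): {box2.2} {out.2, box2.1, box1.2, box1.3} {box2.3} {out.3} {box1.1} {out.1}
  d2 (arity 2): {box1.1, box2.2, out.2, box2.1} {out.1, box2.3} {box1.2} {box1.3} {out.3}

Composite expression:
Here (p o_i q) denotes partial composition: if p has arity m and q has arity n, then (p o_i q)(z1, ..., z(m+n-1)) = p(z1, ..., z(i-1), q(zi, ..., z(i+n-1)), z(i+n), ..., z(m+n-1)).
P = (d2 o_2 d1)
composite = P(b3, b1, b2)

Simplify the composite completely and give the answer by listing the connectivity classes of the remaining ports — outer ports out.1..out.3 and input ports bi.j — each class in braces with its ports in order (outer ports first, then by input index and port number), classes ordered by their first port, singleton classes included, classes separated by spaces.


{out.1} {out.2, b1.2, b1.3, b2.1, b3.1} {out.3} {b1.1} {b2.2} {b2.3} {b3.2} {b3.3}

Two ports join when wires chain via d2-identified ports.
d1 over (b1, b2) gives {out.1} {out.2, b1.2, b1.3, b2.1} {out.3} {b1.1} {b2.2} {b2.3}, out.j being that stage's outer ports
d2 over (b3, b1, b2) gives {out.1} {out.2, b1.2, b1.3, b2.1, b3.1} {out.3} {b1.1} {b2.2} {b2.3} {b3.2} {b3.3}, out.j being that stage's outer ports


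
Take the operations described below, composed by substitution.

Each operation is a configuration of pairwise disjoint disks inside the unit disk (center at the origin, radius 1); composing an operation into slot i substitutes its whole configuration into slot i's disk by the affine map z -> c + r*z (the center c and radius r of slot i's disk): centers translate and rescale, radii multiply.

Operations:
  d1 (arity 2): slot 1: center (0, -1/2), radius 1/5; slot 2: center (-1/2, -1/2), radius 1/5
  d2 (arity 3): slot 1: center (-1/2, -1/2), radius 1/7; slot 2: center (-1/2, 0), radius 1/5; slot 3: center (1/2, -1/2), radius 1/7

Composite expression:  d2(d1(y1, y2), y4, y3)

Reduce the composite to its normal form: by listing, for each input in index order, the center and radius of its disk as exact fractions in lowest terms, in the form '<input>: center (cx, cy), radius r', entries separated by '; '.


Affine substitution under d2: radii multiply and y-centers shift.
y1: after 2 affine steps, its disk has center (-1/2, -4/7), radius 1/35
y2: after 2 affine steps, its disk has center (-4/7, -4/7), radius 1/35
y4: after 1 affine step, its disk has center (-1/2, 0), radius 1/5
y3: after 1 affine step, its disk has center (1/2, -1/2), radius 1/7

y1: center (-1/2, -4/7), radius 1/35; y2: center (-4/7, -4/7), radius 1/35; y3: center (1/2, -1/2), radius 1/7; y4: center (-1/2, 0), radius 1/5


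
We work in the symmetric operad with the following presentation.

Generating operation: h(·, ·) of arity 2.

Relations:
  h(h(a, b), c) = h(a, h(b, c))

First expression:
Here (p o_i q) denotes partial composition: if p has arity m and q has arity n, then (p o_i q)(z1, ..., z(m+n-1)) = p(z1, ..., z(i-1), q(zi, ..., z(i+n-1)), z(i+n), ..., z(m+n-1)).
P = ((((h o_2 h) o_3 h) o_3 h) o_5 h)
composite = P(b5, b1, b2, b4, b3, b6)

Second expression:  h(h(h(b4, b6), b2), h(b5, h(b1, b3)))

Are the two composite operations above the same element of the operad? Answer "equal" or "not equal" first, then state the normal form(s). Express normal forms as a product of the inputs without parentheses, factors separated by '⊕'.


not equal; the first gives b5 ⊕ b1 ⊕ b2 ⊕ b4 ⊕ b3 ⊕ b6 and the second b4 ⊕ b6 ⊕ b2 ⊕ b5 ⊕ b1 ⊕ b3


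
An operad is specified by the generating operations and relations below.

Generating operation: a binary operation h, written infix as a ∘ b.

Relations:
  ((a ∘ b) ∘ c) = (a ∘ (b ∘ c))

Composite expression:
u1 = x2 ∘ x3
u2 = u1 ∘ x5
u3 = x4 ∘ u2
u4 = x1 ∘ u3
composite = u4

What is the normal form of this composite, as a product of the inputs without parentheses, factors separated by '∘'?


x1 ∘ x4 ∘ x2 ∘ x3 ∘ x5

Associativity of h dissolves the nesting; only the x-input order survives.
(x2 ∘ x3) collapses to x2 ∘ x3
((x2 ∘ x3) ∘ x5) collapses to x2 ∘ x3 ∘ x5
(x4 ∘ ((x2 ∘ x3) ∘ x5)) collapses to x4 ∘ x2 ∘ x3 ∘ x5
(x1 ∘ (x4 ∘ ((x2 ∘ x3) ∘ x5))) collapses to x1 ∘ x4 ∘ x2 ∘ x3 ∘ x5


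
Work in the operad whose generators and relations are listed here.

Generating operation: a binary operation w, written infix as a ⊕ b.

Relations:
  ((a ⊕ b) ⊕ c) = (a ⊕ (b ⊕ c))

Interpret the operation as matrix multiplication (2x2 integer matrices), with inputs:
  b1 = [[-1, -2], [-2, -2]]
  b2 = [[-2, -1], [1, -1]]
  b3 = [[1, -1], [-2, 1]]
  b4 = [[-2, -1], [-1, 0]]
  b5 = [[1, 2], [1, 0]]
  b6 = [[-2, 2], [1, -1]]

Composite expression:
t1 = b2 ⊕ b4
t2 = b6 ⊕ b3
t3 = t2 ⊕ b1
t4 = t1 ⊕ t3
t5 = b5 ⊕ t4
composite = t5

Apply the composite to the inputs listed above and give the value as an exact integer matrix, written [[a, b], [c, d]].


(b2 ⊕ b4) = [[5, 2], [-1, -1]]
(b6 ⊕ b3) = [[-6, 4], [3, -2]]
((b6 ⊕ b3) ⊕ b1) = [[-2, 4], [1, -2]]
((b2 ⊕ b4) ⊕ ((b6 ⊕ b3) ⊕ b1)) = [[-8, 16], [1, -2]]
(b5 ⊕ ((b2 ⊕ b4) ⊕ ((b6 ⊕ b3) ⊕ b1))) = [[-6, 12], [-8, 16]]

[[-6, 12], [-8, 16]]


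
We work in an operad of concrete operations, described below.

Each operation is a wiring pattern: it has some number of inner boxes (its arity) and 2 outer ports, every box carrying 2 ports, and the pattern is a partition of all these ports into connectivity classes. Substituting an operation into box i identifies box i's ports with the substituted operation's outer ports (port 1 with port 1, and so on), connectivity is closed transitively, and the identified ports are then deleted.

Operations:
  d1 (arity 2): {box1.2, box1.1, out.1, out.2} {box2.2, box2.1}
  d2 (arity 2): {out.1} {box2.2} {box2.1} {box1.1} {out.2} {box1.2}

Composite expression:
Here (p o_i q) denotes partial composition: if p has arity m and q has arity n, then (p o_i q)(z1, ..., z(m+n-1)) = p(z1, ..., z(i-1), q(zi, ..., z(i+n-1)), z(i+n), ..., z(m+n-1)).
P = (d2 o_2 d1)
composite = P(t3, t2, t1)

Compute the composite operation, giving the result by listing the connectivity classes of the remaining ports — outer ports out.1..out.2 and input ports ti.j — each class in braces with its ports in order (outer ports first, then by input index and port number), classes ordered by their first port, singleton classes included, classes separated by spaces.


Reachability decides: close wires over d2-identified ports.
stage d1: inputs (t2, t1), connectivity {out.1, out.2, t2.1, t2.2} {t1.1, t1.2}, out.j its boundary
stage d2: inputs (t3, t2, t1), connectivity {out.1} {out.2} {t1.1, t1.2} {t2.1, t2.2} {t3.1} {t3.2}, out.j its boundary

{out.1} {out.2} {t1.1, t1.2} {t2.1, t2.2} {t3.1} {t3.2}


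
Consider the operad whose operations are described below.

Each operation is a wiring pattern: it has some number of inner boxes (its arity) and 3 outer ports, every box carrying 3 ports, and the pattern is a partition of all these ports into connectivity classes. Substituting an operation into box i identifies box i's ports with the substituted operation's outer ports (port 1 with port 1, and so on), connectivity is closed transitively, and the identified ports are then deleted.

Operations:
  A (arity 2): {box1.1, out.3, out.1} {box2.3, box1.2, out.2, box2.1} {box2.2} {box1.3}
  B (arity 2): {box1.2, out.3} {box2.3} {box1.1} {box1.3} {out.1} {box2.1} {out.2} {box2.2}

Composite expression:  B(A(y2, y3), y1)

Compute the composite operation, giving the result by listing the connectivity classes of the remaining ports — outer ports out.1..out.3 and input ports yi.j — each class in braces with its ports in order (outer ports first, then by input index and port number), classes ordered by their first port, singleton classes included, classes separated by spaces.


Substituting into B glues patterns; closure does the rest.
A over (y2, y3) gives {out.1, out.3, y2.1} {out.2, y2.2, y3.1, y3.3} {y2.3} {y3.2}, out.j being that stage's outer ports
B over (y2, y3, y1) gives {out.1} {out.2} {out.3, y2.2, y3.1, y3.3} {y1.1} {y1.2} {y1.3} {y2.1} {y2.3} {y3.2}, out.j being that stage's outer ports

{out.1} {out.2} {out.3, y2.2, y3.1, y3.3} {y1.1} {y1.2} {y1.3} {y2.1} {y2.3} {y3.2}


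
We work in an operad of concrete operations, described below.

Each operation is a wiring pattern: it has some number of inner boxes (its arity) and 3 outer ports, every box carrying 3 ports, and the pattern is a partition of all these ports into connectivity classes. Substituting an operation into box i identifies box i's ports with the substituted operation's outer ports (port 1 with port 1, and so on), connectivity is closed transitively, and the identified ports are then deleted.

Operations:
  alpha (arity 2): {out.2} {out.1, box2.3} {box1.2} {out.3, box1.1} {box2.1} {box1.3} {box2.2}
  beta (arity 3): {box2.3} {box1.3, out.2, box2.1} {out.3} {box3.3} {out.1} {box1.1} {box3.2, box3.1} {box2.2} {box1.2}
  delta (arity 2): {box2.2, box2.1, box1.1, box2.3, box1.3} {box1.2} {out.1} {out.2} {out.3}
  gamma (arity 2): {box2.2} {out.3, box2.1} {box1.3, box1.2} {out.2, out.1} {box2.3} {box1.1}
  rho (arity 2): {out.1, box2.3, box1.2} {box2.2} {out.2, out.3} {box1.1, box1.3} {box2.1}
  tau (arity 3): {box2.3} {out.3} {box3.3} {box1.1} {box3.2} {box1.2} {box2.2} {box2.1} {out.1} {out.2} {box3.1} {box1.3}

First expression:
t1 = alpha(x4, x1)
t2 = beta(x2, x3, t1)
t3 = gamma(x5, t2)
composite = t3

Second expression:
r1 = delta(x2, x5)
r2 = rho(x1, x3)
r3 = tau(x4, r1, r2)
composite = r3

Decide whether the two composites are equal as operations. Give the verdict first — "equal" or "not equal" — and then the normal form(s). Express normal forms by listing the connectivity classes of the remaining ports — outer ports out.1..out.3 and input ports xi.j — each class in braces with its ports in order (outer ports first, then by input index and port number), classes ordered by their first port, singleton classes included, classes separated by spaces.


not equal: they reduce to {out.1, out.2} {out.3} {x1.1} {x1.2} {x1.3} {x2.1} {x2.2} {x2.3, x3.1} {x3.2} {x3.3} {x4.1} {x4.2} {x4.3} {x5.1} {x5.2, x5.3} and {out.1} {out.2} {out.3} {x1.1, x1.3} {x1.2, x3.3} {x2.1, x2.3, x5.1, x5.2, x5.3} {x2.2} {x3.1} {x3.2} {x4.1} {x4.2} {x4.3}

Reducing the first expression gives {out.1, out.2} {out.3} {x1.1} {x1.2} {x1.3} {x2.1} {x2.2} {x2.3, x3.1} {x3.2} {x3.3} {x4.1} {x4.2} {x4.3} {x5.1} {x5.2, x5.3}
Reducing the second expression gives {out.1} {out.2} {out.3} {x1.1, x1.3} {x1.2, x3.3} {x2.1, x2.3, x5.1, x5.2, x5.3} {x2.2} {x3.1} {x3.2} {x4.1} {x4.2} {x4.3}
Different reductions; not equal.


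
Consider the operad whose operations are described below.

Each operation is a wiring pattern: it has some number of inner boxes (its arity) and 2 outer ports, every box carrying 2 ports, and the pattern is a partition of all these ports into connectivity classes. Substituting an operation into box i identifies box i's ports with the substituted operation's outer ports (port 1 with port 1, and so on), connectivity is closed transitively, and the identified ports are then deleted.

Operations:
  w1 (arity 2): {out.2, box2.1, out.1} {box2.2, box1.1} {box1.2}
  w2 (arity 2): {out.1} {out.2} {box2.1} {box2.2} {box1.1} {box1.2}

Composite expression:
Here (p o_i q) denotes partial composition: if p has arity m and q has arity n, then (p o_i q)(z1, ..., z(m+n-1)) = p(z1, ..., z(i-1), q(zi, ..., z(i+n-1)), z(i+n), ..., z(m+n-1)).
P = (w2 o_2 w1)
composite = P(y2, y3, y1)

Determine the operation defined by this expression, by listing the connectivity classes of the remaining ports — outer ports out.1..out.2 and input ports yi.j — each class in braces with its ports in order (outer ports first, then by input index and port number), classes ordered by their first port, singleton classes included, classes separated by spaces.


{out.1} {out.2} {y1.1} {y1.2, y3.1} {y2.1} {y2.2} {y3.2}

Reachability decides: close wires over w2-identified ports.
the subtree at w1 composes to {out.1, out.2, y1.1} {y1.2, y3.1} {y3.2} on (y3, y1); out.j = own outer ports
the subtree at w2 composes to {out.1} {out.2} {y1.1} {y1.2, y3.1} {y2.1} {y2.2} {y3.2} on (y2, y3, y1); out.j = own outer ports


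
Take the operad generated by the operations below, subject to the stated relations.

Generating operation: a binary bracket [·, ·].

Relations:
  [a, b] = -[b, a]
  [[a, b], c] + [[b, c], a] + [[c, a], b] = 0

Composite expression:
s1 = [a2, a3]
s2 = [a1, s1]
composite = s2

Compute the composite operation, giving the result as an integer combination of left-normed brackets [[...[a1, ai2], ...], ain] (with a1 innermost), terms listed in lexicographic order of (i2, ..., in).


[[a1, a2], a3] - [[a1, a3], a2]

Left-normed coefficients sit on the a1-initial expansion words.
Composite bracket: [a1, [a2, a3]]
Under [a, b] = ab - ba we get 4 signed associative words (2^2 = 4).
The a1-initial words carry the normal form:
  a1a2a3 appears with sign +1, giving the term +[[a1, a2], a3]
  a1a3a2 appears with sign -1, giving the term -[[a1, a3], a2]


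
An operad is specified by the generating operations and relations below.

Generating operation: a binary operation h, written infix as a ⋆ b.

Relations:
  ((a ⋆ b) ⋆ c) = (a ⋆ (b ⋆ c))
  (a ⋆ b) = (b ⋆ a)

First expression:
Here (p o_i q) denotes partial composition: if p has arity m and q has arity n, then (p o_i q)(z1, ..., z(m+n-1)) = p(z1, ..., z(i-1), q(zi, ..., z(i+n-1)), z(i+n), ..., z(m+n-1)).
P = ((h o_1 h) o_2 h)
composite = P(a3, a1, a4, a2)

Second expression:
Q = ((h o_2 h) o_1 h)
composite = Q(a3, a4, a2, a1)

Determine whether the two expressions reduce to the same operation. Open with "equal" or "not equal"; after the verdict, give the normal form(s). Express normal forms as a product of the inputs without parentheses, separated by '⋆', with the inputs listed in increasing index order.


equal: each reduces to a1 ⋆ a2 ⋆ a3 ⋆ a4

The first expression, normalized: a1 ⋆ a2 ⋆ a3 ⋆ a4
The second expression, normalized: a1 ⋆ a2 ⋆ a3 ⋆ a4
The normal forms match — equal.


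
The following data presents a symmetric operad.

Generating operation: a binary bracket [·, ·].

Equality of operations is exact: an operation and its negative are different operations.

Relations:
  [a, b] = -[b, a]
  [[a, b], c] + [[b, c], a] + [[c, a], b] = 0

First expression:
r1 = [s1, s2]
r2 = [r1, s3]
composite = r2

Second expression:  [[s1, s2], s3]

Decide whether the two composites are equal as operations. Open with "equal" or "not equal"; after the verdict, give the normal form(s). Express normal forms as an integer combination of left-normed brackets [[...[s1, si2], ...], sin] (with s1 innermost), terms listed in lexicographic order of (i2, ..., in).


equal — both sides give [[s1, s2], s3]

In normal form, the first expression is [[s1, s2], s3]
In normal form, the second expression is [[s1, s2], s3]
Same normal form: equal.


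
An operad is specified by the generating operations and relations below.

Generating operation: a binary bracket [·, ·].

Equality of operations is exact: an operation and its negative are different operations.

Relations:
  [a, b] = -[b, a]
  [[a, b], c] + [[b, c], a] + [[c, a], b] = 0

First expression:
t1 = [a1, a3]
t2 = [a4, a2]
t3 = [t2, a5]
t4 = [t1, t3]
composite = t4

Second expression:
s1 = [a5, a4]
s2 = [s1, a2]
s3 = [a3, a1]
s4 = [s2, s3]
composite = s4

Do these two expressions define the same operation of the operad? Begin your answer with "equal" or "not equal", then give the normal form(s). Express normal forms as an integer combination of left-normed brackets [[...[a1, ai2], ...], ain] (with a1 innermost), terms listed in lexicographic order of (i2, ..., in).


not equal; first: -[[[[a1, a3], a2], a4], a5] + [[[[a1, a3], a4], a2], a5] + [[[[a1, a3], a5], a2], a4] - [[[[a1, a3], a5], a4], a2]; second: [[[[a1, a3], a2], a4], a5] - [[[[a1, a3], a2], a5], a4] - [[[[a1, a3], a4], a5], a2] + [[[[a1, a3], a5], a4], a2]

Reducing the first expression gives -[[[[a1, a3], a2], a4], a5] + [[[[a1, a3], a4], a2], a5] + [[[[a1, a3], a5], a2], a4] - [[[[a1, a3], a5], a4], a2]
Reducing the second expression gives [[[[a1, a3], a2], a4], a5] - [[[[a1, a3], a2], a5], a4] - [[[[a1, a3], a4], a5], a2] + [[[[a1, a3], a5], a4], a2]
The forms do not match — not equal.


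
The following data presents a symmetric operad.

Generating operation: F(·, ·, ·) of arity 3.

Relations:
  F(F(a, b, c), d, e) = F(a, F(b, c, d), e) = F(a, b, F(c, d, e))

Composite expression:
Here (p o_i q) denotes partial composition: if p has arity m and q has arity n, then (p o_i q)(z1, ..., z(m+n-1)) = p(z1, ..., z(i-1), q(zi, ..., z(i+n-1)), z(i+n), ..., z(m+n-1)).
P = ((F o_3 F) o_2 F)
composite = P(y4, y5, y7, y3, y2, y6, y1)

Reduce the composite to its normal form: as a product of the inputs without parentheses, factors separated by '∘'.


y4 ∘ y5 ∘ y7 ∘ y3 ∘ y2 ∘ y6 ∘ y1

All parenthesizations of F agree; list the y-inputs left to right.
F(y5, y7, y3) reduces to y5 ∘ y7 ∘ y3
F(y2, y6, y1) reduces to y2 ∘ y6 ∘ y1
F(y4, F(y5, y7, y3), F(y2, y6, y1)) reduces to y4 ∘ y5 ∘ y7 ∘ y3 ∘ y2 ∘ y6 ∘ y1


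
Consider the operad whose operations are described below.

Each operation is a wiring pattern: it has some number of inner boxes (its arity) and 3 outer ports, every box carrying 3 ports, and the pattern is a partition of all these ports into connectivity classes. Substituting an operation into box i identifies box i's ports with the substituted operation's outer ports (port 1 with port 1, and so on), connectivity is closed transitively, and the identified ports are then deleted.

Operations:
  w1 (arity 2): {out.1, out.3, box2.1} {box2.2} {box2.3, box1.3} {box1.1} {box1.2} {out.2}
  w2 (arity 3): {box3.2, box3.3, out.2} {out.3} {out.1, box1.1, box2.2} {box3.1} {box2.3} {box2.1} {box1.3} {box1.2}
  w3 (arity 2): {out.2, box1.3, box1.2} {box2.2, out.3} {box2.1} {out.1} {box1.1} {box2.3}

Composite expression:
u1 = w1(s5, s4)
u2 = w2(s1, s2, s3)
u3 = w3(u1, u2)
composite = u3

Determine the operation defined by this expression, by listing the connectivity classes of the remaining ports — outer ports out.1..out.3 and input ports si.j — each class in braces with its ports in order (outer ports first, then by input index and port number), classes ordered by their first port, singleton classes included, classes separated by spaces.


{out.1} {out.2, s4.1} {out.3, s3.2, s3.3} {s1.1, s2.2} {s1.2} {s1.3} {s2.1} {s2.3} {s3.1} {s4.2} {s4.3, s5.3} {s5.1} {s5.2}

Reachability decides: close wires over w3-identified ports.
w1 over (s5, s4) gives {out.1, out.3, s4.1} {out.2} {s4.2} {s4.3, s5.3} {s5.1} {s5.2}, out.j being that stage's outer ports
w2 over (s1, s2, s3) gives {out.1, s1.1, s2.2} {out.2, s3.2, s3.3} {out.3} {s1.2} {s1.3} {s2.1} {s2.3} {s3.1}, out.j being that stage's outer ports
w3 over (s5, s4, s1, s2, s3) gives {out.1} {out.2, s4.1} {out.3, s3.2, s3.3} {s1.1, s2.2} {s1.2} {s1.3} {s2.1} {s2.3} {s3.1} {s4.2} {s4.3, s5.3} {s5.1} {s5.2}, out.j being that stage's outer ports


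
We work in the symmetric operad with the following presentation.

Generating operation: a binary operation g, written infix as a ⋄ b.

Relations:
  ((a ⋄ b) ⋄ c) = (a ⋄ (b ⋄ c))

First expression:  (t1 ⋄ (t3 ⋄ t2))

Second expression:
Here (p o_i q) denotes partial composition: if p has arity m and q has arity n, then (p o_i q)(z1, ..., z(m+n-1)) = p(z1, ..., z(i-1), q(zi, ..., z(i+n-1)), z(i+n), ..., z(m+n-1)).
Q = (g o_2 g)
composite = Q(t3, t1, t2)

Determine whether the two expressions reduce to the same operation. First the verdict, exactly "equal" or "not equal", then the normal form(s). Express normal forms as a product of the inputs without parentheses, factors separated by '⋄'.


not equal; the first gives t1 ⋄ t3 ⋄ t2 and the second t3 ⋄ t1 ⋄ t2

In normal form, the first expression is t1 ⋄ t3 ⋄ t2
In normal form, the second expression is t3 ⋄ t1 ⋄ t2
The normal forms differ: not equal.


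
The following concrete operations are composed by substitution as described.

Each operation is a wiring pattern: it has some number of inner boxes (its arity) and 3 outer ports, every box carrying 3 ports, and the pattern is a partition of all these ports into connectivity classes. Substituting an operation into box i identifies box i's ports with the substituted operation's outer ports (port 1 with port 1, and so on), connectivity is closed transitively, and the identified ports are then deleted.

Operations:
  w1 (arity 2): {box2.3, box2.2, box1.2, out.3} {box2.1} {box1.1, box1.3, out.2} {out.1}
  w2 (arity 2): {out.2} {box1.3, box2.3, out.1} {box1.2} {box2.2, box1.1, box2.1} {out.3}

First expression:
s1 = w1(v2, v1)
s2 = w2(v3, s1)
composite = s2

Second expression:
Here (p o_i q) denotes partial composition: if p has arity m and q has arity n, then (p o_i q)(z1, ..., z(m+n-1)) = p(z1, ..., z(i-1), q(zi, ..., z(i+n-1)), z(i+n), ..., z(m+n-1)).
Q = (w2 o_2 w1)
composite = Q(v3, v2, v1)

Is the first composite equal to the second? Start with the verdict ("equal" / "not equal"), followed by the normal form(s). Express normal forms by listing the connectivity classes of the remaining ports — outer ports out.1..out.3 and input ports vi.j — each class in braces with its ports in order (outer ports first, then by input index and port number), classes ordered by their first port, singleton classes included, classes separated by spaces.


equal: each reduces to {out.1, v1.2, v1.3, v2.2, v3.3} {out.2} {out.3} {v1.1} {v2.1, v2.3, v3.1} {v3.2}


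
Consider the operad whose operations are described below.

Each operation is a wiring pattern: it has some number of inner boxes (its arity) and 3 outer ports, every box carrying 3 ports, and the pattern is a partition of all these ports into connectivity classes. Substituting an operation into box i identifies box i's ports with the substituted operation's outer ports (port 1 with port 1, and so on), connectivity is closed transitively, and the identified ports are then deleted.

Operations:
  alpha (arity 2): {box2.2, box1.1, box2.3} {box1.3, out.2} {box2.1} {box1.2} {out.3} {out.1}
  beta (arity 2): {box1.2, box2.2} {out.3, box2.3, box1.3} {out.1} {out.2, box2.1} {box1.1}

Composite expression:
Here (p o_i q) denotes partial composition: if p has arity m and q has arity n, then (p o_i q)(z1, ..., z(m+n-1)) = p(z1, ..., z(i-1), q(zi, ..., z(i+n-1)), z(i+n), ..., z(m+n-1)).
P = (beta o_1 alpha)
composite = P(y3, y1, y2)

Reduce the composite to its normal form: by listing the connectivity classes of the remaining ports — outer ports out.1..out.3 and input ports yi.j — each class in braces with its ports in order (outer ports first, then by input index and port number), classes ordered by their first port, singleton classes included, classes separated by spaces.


Connectivity passes through glued beta-boundaries; trace each wire chain.
after alpha, the pattern on (y3, y1) reads {out.1} {out.2, y3.3} {out.3} {y1.1} {y1.2, y1.3, y3.1} {y3.2} (out.j = its outer ports)
after beta, the pattern on (y3, y1, y2) reads {out.1} {out.2, y2.1} {out.3, y2.3} {y1.1} {y1.2, y1.3, y3.1} {y2.2, y3.3} {y3.2} (out.j = its outer ports)

{out.1} {out.2, y2.1} {out.3, y2.3} {y1.1} {y1.2, y1.3, y3.1} {y2.2, y3.3} {y3.2}
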